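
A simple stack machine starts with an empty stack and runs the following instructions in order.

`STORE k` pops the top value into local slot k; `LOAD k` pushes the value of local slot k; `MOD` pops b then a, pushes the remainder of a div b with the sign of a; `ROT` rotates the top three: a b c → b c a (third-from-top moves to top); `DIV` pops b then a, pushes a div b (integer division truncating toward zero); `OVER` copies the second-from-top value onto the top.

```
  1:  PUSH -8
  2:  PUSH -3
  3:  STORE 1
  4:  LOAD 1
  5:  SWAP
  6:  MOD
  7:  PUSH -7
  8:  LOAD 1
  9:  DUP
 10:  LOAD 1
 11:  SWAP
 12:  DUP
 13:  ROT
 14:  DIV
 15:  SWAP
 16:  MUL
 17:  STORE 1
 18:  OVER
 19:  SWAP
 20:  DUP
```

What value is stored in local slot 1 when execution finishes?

PUSH -8  [-8]
PUSH -3  [-8, -3]
STORE 1  [-8]
LOAD 1   [-8, -3]
SWAP     [-3, -8]
MOD      [-3]
PUSH -7  [-3, -7]
LOAD 1   [-3, -7, -3]
DUP      [-3, -7, -3, -3]
LOAD 1   [-3, -7, -3, -3, -3]
SWAP     [-3, -7, -3, -3, -3]
DUP      [-3, -7, -3, -3, -3, -3]
ROT      [-3, -7, -3, -3, -3, -3]
DIV      [-3, -7, -3, -3, 1]
SWAP     [-3, -7, -3, 1, -3]
MUL      [-3, -7, -3, -3]
STORE 1  [-3, -7, -3]
OVER     [-3, -7, -3, -7]
SWAP     [-3, -7, -7, -3]
DUP      [-3, -7, -7, -3, -3]

-3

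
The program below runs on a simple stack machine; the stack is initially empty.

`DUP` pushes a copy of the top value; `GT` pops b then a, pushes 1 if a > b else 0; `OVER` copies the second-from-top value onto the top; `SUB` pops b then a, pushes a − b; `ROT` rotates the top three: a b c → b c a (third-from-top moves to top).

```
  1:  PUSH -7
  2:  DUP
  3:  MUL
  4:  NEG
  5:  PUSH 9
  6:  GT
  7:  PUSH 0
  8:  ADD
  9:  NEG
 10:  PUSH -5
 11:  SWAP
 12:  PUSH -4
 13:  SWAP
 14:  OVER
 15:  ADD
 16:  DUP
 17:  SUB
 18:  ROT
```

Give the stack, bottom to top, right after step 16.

PUSH -7  -7
DUP      -7 -7
MUL      49
NEG      -49
PUSH 9   -49 9
GT       0
PUSH 0   0 0
ADD      0
NEG      0
PUSH -5  0 -5
SWAP     -5 0
PUSH -4  -5 0 -4
SWAP     -5 -4 0
OVER     -5 -4 0 -4
ADD      -5 -4 -4
DUP      -5 -4 -4 -4

[-5, -4, -4, -4]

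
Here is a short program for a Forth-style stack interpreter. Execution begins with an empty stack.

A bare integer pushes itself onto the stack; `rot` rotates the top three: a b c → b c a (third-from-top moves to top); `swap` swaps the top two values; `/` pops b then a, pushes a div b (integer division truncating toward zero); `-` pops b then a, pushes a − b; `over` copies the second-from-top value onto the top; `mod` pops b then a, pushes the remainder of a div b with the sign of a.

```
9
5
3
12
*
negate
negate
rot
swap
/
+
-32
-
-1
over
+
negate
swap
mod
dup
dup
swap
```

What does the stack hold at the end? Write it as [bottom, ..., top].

[-36, -36, -36]

9      -> [9]
5      -> [9, 5]
3      -> [9, 5, 3]
12     -> [9, 5, 3, 12]
*      -> [9, 5, 36]
negate -> [9, 5, -36]
negate -> [9, 5, 36]
rot    -> [5, 36, 9]
swap   -> [5, 9, 36]
/      -> [5, 0]
+      -> [5]
-32    -> [5, -32]
-      -> [37]
-1     -> [37, -1]
over   -> [37, -1, 37]
+      -> [37, 36]
negate -> [37, -36]
swap   -> [-36, 37]
mod    -> [-36]
dup    -> [-36, -36]
dup    -> [-36, -36, -36]
swap   -> [-36, -36, -36]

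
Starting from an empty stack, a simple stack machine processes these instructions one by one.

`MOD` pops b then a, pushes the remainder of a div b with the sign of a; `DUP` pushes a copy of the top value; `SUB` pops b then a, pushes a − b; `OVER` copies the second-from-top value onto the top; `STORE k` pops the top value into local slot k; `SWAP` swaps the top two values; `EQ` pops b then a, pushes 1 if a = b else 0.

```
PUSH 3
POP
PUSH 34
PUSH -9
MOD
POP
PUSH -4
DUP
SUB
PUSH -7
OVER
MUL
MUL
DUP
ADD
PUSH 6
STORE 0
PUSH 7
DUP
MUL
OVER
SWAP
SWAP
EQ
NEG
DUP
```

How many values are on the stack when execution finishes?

PUSH 3  : [3]
POP     : []
PUSH 34 : [34]
PUSH -9 : [34, -9]
MOD     : [7]
POP     : []
PUSH -4 : [-4]
DUP     : [-4, -4]
SUB     : [0]
PUSH -7 : [0, -7]
OVER    : [0, -7, 0]
MUL     : [0, 0]
MUL     : [0]
DUP     : [0, 0]
ADD     : [0]
PUSH 6  : [0, 6]
STORE 0 : [0]
PUSH 7  : [0, 7]
DUP     : [0, 7, 7]
MUL     : [0, 49]
OVER    : [0, 49, 0]
SWAP    : [0, 0, 49]
SWAP    : [0, 49, 0]
EQ      : [0, 0]
NEG     : [0, 0]
DUP     : [0, 0, 0]

3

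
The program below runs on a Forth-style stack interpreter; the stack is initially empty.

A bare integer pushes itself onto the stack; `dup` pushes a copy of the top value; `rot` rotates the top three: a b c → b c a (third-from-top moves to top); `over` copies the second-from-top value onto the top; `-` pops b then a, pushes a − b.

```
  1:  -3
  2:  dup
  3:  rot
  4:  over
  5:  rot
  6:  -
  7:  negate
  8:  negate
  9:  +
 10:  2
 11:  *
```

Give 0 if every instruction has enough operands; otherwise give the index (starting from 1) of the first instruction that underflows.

3

-3  → -3
dup → -3 -3
rot  — needs 3 operands, stack has 2 → underflow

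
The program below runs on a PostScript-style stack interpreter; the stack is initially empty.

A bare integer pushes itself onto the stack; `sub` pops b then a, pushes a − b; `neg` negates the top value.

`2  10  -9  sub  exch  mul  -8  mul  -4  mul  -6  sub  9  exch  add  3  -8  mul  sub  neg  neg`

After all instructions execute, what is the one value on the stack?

2    -> 2
10   -> 2 10
-9   -> 2 10 -9
sub  -> 2 19
exch -> 19 2
mul  -> 38
-8   -> 38 -8
mul  -> -304
-4   -> -304 -4
mul  -> 1216
-6   -> 1216 -6
sub  -> 1222
9    -> 1222 9
exch -> 9 1222
add  -> 1231
3    -> 1231 3
-8   -> 1231 3 -8
mul  -> 1231 -24
sub  -> 1255
neg  -> -1255
neg  -> 1255

1255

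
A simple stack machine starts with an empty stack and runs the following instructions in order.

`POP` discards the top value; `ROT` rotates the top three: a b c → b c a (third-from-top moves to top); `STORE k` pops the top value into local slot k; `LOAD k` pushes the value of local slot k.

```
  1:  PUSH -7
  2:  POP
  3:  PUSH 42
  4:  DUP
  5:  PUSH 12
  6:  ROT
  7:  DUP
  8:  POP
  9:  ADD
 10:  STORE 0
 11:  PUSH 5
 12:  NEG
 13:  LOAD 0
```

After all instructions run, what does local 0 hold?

PUSH -7  -7
POP      (empty)
PUSH 42  42
DUP      42 42
PUSH 12  42 42 12
ROT      42 12 42
DUP      42 12 42 42
POP      42 12 42
ADD      42 54
STORE 0  42
PUSH 5   42 5
NEG      42 -5
LOAD 0   42 -5 54

54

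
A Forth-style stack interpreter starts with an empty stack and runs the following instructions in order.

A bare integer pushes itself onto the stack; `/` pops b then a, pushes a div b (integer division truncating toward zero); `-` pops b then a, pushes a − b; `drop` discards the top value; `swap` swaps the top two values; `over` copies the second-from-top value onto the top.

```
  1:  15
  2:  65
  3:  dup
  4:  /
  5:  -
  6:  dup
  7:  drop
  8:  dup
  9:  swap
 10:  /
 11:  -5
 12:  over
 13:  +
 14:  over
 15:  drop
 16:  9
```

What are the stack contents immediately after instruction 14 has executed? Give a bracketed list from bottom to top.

[1, -4, 1]

15   -> [15]
65   -> [15, 65]
dup  -> [15, 65, 65]
/    -> [15, 1]
-    -> [14]
dup  -> [14, 14]
drop -> [14]
dup  -> [14, 14]
swap -> [14, 14]
/    -> [1]
-5   -> [1, -5]
over -> [1, -5, 1]
+    -> [1, -4]
over -> [1, -4, 1]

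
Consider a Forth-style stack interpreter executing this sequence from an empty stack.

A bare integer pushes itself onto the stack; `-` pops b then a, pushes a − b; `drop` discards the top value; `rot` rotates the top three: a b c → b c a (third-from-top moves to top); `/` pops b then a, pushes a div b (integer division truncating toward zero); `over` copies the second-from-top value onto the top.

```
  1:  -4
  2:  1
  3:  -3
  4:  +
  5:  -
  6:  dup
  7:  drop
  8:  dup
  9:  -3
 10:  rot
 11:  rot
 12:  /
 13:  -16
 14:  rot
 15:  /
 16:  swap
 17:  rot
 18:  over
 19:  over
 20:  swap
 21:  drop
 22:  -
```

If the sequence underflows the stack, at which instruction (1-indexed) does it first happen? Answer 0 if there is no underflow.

17

-4    -4
1     -4 1
-3    -4 1 -3
+     -4 -2
-     -2
dup   -2 -2
drop  -2
dup   -2 -2
-3    -2 -2 -3
rot   -2 -3 -2
rot   -3 -2 -2
/     -3 1
-16   -3 1 -16
rot   1 -16 -3
/     1 5
swap  5 1
rot  — needs 3 operands, stack has 2 → underflow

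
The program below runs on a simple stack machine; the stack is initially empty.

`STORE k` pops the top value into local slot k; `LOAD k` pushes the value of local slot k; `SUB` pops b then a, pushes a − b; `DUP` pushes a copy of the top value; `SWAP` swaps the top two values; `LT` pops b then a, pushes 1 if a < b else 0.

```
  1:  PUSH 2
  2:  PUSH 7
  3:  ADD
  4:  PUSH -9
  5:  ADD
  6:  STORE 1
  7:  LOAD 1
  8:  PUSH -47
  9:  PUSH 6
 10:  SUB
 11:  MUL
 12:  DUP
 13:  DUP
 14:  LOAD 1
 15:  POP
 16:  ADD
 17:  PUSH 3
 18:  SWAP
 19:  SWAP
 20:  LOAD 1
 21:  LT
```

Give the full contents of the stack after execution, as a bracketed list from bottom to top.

[0, 0, 0]

PUSH 2    [2]
PUSH 7    [2, 7]
ADD       [9]
PUSH -9   [9, -9]
ADD       [0]
STORE 1   []
LOAD 1    [0]
PUSH -47  [0, -47]
PUSH 6    [0, -47, 6]
SUB       [0, -53]
MUL       [0]
DUP       [0, 0]
DUP       [0, 0, 0]
LOAD 1    [0, 0, 0, 0]
POP       [0, 0, 0]
ADD       [0, 0]
PUSH 3    [0, 0, 3]
SWAP      [0, 3, 0]
SWAP      [0, 0, 3]
LOAD 1    [0, 0, 3, 0]
LT        [0, 0, 0]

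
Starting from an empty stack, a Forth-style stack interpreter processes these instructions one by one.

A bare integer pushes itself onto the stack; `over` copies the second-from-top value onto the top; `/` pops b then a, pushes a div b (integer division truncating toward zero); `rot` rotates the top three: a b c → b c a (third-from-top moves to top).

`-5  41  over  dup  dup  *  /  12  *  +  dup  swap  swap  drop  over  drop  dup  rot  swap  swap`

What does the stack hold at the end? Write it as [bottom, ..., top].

-5    [-5]
41    [-5, 41]
over  [-5, 41, -5]
dup   [-5, 41, -5, -5]
dup   [-5, 41, -5, -5, -5]
*     [-5, 41, -5, 25]
/     [-5, 41, 0]
12    [-5, 41, 0, 12]
*     [-5, 41, 0]
+     [-5, 41]
dup   [-5, 41, 41]
swap  [-5, 41, 41]
swap  [-5, 41, 41]
drop  [-5, 41]
over  [-5, 41, -5]
drop  [-5, 41]
dup   [-5, 41, 41]
rot   [41, 41, -5]
swap  [41, -5, 41]
swap  [41, 41, -5]

[41, 41, -5]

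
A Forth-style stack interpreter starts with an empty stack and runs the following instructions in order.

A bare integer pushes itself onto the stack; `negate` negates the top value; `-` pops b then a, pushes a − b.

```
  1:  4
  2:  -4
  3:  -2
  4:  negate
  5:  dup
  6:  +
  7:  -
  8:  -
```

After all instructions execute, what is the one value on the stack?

12

4       [4]
-4      [4, -4]
-2      [4, -4, -2]
negate  [4, -4, 2]
dup     [4, -4, 2, 2]
+       [4, -4, 4]
-       [4, -8]
-       [12]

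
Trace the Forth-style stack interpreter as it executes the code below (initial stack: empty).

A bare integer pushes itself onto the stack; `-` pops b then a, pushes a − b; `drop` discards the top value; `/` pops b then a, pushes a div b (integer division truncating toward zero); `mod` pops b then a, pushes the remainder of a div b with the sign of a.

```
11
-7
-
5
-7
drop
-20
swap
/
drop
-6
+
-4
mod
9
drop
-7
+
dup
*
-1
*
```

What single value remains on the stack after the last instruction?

-49

11   -> 11
-7   -> 11 -7
-    -> 18
5    -> 18 5
-7   -> 18 5 -7
drop -> 18 5
-20  -> 18 5 -20
swap -> 18 -20 5
/    -> 18 -4
drop -> 18
-6   -> 18 -6
+    -> 12
-4   -> 12 -4
mod  -> 0
9    -> 0 9
drop -> 0
-7   -> 0 -7
+    -> -7
dup  -> -7 -7
*    -> 49
-1   -> 49 -1
*    -> -49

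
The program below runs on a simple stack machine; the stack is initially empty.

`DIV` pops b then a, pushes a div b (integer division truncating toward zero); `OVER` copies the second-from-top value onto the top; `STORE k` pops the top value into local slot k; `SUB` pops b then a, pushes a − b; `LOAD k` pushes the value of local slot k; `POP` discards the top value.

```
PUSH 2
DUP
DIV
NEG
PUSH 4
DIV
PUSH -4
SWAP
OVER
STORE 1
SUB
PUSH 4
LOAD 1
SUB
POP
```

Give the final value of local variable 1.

PUSH 2  -> 2
DUP     -> 2 2
DIV     -> 1
NEG     -> -1
PUSH 4  -> -1 4
DIV     -> 0
PUSH -4 -> 0 -4
SWAP    -> -4 0
OVER    -> -4 0 -4
STORE 1 -> -4 0
SUB     -> -4
PUSH 4  -> -4 4
LOAD 1  -> -4 4 -4
SUB     -> -4 8
POP     -> -4

-4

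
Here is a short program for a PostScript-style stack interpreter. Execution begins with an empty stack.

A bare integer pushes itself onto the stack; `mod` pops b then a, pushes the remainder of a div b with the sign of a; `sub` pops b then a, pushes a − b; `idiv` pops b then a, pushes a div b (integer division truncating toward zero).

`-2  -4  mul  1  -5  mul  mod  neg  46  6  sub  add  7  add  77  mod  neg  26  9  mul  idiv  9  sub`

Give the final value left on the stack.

-9

-2   : [-2]
-4   : [-2, -4]
mul  : [8]
1    : [8, 1]
-5   : [8, 1, -5]
mul  : [8, -5]
mod  : [3]
neg  : [-3]
46   : [-3, 46]
6    : [-3, 46, 6]
sub  : [-3, 40]
add  : [37]
7    : [37, 7]
add  : [44]
77   : [44, 77]
mod  : [44]
neg  : [-44]
26   : [-44, 26]
9    : [-44, 26, 9]
mul  : [-44, 234]
idiv : [0]
9    : [0, 9]
sub  : [-9]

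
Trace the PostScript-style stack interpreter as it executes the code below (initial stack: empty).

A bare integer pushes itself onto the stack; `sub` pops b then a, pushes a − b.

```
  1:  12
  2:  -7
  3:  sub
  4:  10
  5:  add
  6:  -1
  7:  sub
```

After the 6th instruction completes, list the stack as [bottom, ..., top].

[29, -1]

12  -> 12
-7  -> 12 -7
sub -> 19
10  -> 19 10
add -> 29
-1  -> 29 -1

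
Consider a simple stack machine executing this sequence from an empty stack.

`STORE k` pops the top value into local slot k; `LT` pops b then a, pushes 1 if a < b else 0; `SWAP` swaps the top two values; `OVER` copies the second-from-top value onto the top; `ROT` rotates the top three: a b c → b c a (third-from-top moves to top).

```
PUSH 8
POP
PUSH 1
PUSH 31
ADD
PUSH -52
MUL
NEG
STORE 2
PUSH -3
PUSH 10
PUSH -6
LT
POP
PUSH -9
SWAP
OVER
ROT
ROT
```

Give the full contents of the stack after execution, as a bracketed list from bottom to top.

PUSH 8    [8]
POP       []
PUSH 1    [1]
PUSH 31   [1, 31]
ADD       [32]
PUSH -52  [32, -52]
MUL       [-1664]
NEG       [1664]
STORE 2   []
PUSH -3   [-3]
PUSH 10   [-3, 10]
PUSH -6   [-3, 10, -6]
LT        [-3, 0]
POP       [-3]
PUSH -9   [-3, -9]
SWAP      [-9, -3]
OVER      [-9, -3, -9]
ROT       [-3, -9, -9]
ROT       [-9, -9, -3]

[-9, -9, -3]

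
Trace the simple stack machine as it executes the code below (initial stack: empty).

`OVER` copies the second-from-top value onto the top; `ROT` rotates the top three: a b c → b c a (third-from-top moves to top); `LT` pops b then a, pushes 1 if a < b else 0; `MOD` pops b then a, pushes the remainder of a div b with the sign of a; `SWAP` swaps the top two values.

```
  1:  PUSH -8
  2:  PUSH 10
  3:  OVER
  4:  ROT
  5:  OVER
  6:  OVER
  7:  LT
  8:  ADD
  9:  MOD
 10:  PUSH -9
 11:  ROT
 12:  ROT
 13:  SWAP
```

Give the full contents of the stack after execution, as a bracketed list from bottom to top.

[-9, 0, 10]

PUSH -8 → [-8]
PUSH 10 → [-8, 10]
OVER    → [-8, 10, -8]
ROT     → [10, -8, -8]
OVER    → [10, -8, -8, -8]
OVER    → [10, -8, -8, -8, -8]
LT      → [10, -8, -8, 0]
ADD     → [10, -8, -8]
MOD     → [10, 0]
PUSH -9 → [10, 0, -9]
ROT     → [0, -9, 10]
ROT     → [-9, 10, 0]
SWAP    → [-9, 0, 10]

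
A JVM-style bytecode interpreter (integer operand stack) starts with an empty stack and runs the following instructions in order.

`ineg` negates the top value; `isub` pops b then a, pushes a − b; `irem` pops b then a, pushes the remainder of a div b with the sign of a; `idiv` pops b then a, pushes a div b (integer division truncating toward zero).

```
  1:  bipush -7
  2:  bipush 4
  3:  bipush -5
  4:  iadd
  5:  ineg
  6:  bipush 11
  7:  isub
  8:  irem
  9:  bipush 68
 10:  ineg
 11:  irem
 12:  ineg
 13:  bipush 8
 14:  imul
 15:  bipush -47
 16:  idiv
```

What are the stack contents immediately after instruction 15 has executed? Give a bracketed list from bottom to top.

bipush -7  : -7
bipush 4   : -7 4
bipush -5  : -7 4 -5
iadd       : -7 -1
ineg       : -7 1
bipush 11  : -7 1 11
isub       : -7 -10
irem       : -7
bipush 68  : -7 68
ineg       : -7 -68
irem       : -7
ineg       : 7
bipush 8   : 7 8
imul       : 56
bipush -47 : 56 -47

[56, -47]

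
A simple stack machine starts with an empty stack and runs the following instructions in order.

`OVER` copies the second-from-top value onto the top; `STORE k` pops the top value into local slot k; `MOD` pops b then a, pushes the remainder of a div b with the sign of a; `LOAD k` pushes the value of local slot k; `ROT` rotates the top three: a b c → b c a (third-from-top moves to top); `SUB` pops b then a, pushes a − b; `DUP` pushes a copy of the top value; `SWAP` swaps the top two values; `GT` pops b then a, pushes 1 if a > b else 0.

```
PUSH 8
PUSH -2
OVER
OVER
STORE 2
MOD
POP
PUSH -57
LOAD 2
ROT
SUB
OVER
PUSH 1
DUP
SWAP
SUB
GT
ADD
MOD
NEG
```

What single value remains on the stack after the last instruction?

7

PUSH 8   → [8]
PUSH -2  → [8, -2]
OVER     → [8, -2, 8]
OVER     → [8, -2, 8, -2]
STORE 2  → [8, -2, 8]
MOD      → [8, -2]
POP      → [8]
PUSH -57 → [8, -57]
LOAD 2   → [8, -57, -2]
ROT      → [-57, -2, 8]
SUB      → [-57, -10]
OVER     → [-57, -10, -57]
PUSH 1   → [-57, -10, -57, 1]
DUP      → [-57, -10, -57, 1, 1]
SWAP     → [-57, -10, -57, 1, 1]
SUB      → [-57, -10, -57, 0]
GT       → [-57, -10, 0]
ADD      → [-57, -10]
MOD      → [-7]
NEG      → [7]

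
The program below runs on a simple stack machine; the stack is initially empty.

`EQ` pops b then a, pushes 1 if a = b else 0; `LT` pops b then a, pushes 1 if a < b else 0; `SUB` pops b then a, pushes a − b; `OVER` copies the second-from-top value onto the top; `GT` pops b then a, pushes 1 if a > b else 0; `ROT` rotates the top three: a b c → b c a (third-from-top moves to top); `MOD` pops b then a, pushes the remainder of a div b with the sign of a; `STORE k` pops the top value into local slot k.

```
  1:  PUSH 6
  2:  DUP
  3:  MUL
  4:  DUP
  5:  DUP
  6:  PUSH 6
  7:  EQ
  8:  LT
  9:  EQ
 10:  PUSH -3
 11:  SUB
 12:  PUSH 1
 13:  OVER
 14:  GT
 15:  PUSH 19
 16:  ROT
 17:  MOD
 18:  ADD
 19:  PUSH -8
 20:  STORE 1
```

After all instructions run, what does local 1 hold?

-8

PUSH 6  -> [6]
DUP     -> [6, 6]
MUL     -> [36]
DUP     -> [36, 36]
DUP     -> [36, 36, 36]
PUSH 6  -> [36, 36, 36, 6]
EQ      -> [36, 36, 0]
LT      -> [36, 0]
EQ      -> [0]
PUSH -3 -> [0, -3]
SUB     -> [3]
PUSH 1  -> [3, 1]
OVER    -> [3, 1, 3]
GT      -> [3, 0]
PUSH 19 -> [3, 0, 19]
ROT     -> [0, 19, 3]
MOD     -> [0, 1]
ADD     -> [1]
PUSH -8 -> [1, -8]
STORE 1 -> [1]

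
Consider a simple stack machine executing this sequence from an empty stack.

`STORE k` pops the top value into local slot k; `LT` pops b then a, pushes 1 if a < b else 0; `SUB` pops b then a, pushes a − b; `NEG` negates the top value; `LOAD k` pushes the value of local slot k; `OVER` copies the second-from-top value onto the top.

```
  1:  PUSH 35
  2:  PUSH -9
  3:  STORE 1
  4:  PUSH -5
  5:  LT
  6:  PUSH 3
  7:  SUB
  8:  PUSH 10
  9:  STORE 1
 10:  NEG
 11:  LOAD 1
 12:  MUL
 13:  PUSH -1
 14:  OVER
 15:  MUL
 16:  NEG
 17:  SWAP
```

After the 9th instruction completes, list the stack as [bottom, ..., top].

[-3]

PUSH 35 → 35
PUSH -9 → 35 -9
STORE 1 → 35
PUSH -5 → 35 -5
LT      → 0
PUSH 3  → 0 3
SUB     → -3
PUSH 10 → -3 10
STORE 1 → -3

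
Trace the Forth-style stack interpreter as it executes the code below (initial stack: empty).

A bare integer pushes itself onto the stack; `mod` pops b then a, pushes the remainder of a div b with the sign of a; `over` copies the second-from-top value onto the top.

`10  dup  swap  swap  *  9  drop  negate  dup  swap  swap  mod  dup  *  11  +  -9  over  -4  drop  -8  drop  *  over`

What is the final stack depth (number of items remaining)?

3

10     : 10
dup    : 10 10
swap   : 10 10
swap   : 10 10
*      : 100
9      : 100 9
drop   : 100
negate : -100
dup    : -100 -100
swap   : -100 -100
swap   : -100 -100
mod    : 0
dup    : 0 0
*      : 0
11     : 0 11
+      : 11
-9     : 11 -9
over   : 11 -9 11
-4     : 11 -9 11 -4
drop   : 11 -9 11
-8     : 11 -9 11 -8
drop   : 11 -9 11
*      : 11 -99
over   : 11 -99 11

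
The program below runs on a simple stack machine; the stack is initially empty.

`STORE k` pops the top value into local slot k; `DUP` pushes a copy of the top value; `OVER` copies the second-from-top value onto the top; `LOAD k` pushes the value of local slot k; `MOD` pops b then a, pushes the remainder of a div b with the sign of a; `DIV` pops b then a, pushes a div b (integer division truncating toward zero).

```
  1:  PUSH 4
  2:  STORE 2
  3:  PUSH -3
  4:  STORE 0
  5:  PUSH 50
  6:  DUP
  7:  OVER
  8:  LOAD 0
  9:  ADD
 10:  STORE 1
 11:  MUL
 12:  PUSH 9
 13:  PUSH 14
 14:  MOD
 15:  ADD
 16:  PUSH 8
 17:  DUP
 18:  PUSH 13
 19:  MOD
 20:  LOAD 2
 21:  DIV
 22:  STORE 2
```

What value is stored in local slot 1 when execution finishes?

PUSH 4  → 4
STORE 2 → (empty)
PUSH -3 → -3
STORE 0 → (empty)
PUSH 50 → 50
DUP     → 50 50
OVER    → 50 50 50
LOAD 0  → 50 50 50 -3
ADD     → 50 50 47
STORE 1 → 50 50
MUL     → 2500
PUSH 9  → 2500 9
PUSH 14 → 2500 9 14
MOD     → 2500 9
ADD     → 2509
PUSH 8  → 2509 8
DUP     → 2509 8 8
PUSH 13 → 2509 8 8 13
MOD     → 2509 8 8
LOAD 2  → 2509 8 8 4
DIV     → 2509 8 2
STORE 2 → 2509 8

47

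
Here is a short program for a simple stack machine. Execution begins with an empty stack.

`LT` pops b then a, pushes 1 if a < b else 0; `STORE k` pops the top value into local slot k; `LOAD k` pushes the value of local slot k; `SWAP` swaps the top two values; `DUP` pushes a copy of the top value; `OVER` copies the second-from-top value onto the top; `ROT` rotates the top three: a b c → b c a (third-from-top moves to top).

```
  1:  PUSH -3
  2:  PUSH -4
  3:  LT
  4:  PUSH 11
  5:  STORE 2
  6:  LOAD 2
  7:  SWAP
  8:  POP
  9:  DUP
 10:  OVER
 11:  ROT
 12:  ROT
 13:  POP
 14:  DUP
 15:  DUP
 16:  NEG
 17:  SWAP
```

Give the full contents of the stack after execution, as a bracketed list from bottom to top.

PUSH -3 -> [-3]
PUSH -4 -> [-3, -4]
LT      -> [0]
PUSH 11 -> [0, 11]
STORE 2 -> [0]
LOAD 2  -> [0, 11]
SWAP    -> [11, 0]
POP     -> [11]
DUP     -> [11, 11]
OVER    -> [11, 11, 11]
ROT     -> [11, 11, 11]
ROT     -> [11, 11, 11]
POP     -> [11, 11]
DUP     -> [11, 11, 11]
DUP     -> [11, 11, 11, 11]
NEG     -> [11, 11, 11, -11]
SWAP    -> [11, 11, -11, 11]

[11, 11, -11, 11]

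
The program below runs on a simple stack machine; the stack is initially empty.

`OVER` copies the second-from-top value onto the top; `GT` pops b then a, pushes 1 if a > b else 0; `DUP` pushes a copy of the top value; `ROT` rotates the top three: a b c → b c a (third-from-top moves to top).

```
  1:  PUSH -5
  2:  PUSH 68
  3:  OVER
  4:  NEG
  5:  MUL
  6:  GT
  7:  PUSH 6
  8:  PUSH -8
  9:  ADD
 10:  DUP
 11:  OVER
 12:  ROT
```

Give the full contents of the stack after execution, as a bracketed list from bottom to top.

PUSH -5 → [-5]
PUSH 68 → [-5, 68]
OVER    → [-5, 68, -5]
NEG     → [-5, 68, 5]
MUL     → [-5, 340]
GT      → [0]
PUSH 6  → [0, 6]
PUSH -8 → [0, 6, -8]
ADD     → [0, -2]
DUP     → [0, -2, -2]
OVER    → [0, -2, -2, -2]
ROT     → [0, -2, -2, -2]

[0, -2, -2, -2]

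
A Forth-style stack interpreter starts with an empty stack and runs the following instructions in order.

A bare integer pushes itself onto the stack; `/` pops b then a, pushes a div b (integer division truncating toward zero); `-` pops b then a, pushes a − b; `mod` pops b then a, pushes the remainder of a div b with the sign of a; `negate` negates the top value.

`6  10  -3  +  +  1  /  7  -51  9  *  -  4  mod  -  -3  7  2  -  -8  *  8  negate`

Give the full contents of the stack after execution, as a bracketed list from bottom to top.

[11, -3, -40, -8]

6      → [6]
10     → [6, 10]
-3     → [6, 10, -3]
+      → [6, 7]
+      → [13]
1      → [13, 1]
/      → [13]
7      → [13, 7]
-51    → [13, 7, -51]
9      → [13, 7, -51, 9]
*      → [13, 7, -459]
-      → [13, 466]
4      → [13, 466, 4]
mod    → [13, 2]
-      → [11]
-3     → [11, -3]
7      → [11, -3, 7]
2      → [11, -3, 7, 2]
-      → [11, -3, 5]
-8     → [11, -3, 5, -8]
*      → [11, -3, -40]
8      → [11, -3, -40, 8]
negate → [11, -3, -40, -8]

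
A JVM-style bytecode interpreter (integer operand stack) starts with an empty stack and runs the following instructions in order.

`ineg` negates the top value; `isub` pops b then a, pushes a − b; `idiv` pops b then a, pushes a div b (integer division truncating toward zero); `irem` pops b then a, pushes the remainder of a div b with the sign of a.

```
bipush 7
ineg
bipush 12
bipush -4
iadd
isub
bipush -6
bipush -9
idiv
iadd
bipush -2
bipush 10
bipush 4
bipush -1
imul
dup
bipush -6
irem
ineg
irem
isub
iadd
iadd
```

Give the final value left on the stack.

-7

bipush 7  : 7
ineg      : -7
bipush 12 : -7 12
bipush -4 : -7 12 -4
iadd      : -7 8
isub      : -15
bipush -6 : -15 -6
bipush -9 : -15 -6 -9
idiv      : -15 0
iadd      : -15
bipush -2 : -15 -2
bipush 10 : -15 -2 10
bipush 4  : -15 -2 10 4
bipush -1 : -15 -2 10 4 -1
imul      : -15 -2 10 -4
dup       : -15 -2 10 -4 -4
bipush -6 : -15 -2 10 -4 -4 -6
irem      : -15 -2 10 -4 -4
ineg      : -15 -2 10 -4 4
irem      : -15 -2 10 0
isub      : -15 -2 10
iadd      : -15 8
iadd      : -7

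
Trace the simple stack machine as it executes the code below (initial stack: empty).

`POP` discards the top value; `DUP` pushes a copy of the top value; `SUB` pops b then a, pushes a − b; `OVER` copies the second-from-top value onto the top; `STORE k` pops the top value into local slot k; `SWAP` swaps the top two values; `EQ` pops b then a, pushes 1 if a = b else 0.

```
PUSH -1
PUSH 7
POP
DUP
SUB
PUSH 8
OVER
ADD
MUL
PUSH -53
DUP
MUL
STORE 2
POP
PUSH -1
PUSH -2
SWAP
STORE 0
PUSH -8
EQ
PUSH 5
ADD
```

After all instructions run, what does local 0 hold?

-1

PUSH -1  → -1
PUSH 7   → -1 7
POP      → -1
DUP      → -1 -1
SUB      → 0
PUSH 8   → 0 8
OVER     → 0 8 0
ADD      → 0 8
MUL      → 0
PUSH -53 → 0 -53
DUP      → 0 -53 -53
MUL      → 0 2809
STORE 2  → 0
POP      → (empty)
PUSH -1  → -1
PUSH -2  → -1 -2
SWAP     → -2 -1
STORE 0  → -2
PUSH -8  → -2 -8
EQ       → 0
PUSH 5   → 0 5
ADD      → 5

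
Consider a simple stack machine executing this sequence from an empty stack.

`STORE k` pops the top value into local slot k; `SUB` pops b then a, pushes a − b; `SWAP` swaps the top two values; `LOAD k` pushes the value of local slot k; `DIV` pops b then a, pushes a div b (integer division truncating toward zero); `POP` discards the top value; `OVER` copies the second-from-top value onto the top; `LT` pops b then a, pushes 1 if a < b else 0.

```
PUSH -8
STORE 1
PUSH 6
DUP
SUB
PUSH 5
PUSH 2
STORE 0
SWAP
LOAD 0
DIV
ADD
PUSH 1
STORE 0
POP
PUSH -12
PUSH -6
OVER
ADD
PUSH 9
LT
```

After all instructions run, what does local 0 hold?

1

PUSH -8  : -8
STORE 1  : (empty)
PUSH 6   : 6
DUP      : 6 6
SUB      : 0
PUSH 5   : 0 5
PUSH 2   : 0 5 2
STORE 0  : 0 5
SWAP     : 5 0
LOAD 0   : 5 0 2
DIV      : 5 0
ADD      : 5
PUSH 1   : 5 1
STORE 0  : 5
POP      : (empty)
PUSH -12 : -12
PUSH -6  : -12 -6
OVER     : -12 -6 -12
ADD      : -12 -18
PUSH 9   : -12 -18 9
LT       : -12 1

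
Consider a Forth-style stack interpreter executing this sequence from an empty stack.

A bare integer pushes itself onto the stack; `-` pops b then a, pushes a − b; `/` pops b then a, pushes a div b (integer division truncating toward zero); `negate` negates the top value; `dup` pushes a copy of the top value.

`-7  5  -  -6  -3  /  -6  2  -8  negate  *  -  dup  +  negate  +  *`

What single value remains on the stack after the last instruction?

-552

-7     : -7
5      : -7 5
-      : -12
-6     : -12 -6
-3     : -12 -6 -3
/      : -12 2
-6     : -12 2 -6
2      : -12 2 -6 2
-8     : -12 2 -6 2 -8
negate : -12 2 -6 2 8
*      : -12 2 -6 16
-      : -12 2 -22
dup    : -12 2 -22 -22
+      : -12 2 -44
negate : -12 2 44
+      : -12 46
*      : -552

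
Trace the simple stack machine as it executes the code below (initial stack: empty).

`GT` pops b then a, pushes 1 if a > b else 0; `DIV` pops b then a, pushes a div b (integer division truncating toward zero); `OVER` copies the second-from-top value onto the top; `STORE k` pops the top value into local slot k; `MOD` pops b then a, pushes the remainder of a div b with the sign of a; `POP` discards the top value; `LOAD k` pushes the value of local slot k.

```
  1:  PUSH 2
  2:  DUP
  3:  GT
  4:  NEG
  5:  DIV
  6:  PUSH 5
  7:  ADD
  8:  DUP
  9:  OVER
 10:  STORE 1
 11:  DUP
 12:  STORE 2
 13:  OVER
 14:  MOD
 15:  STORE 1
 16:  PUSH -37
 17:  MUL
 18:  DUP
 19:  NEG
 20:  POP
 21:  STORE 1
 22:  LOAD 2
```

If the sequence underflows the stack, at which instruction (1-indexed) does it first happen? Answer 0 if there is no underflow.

5

PUSH 2  [2]
DUP     [2, 2]
GT      [0]
NEG     [0]
DIV  — needs 2 operands, stack has 1 → underflow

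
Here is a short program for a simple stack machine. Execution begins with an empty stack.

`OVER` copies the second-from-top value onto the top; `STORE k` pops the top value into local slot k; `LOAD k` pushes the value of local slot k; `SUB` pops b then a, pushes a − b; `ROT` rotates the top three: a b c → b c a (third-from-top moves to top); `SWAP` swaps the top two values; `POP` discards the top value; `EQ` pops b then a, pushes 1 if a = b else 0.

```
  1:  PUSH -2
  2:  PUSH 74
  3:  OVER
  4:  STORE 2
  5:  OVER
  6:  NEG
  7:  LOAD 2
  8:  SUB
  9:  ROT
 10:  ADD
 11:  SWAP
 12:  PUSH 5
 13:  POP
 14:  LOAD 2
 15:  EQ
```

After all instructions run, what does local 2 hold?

PUSH -2  -2
PUSH 74  -2 74
OVER     -2 74 -2
STORE 2  -2 74
OVER     -2 74 -2
NEG      -2 74 2
LOAD 2   -2 74 2 -2
SUB      -2 74 4
ROT      74 4 -2
ADD      74 2
SWAP     2 74
PUSH 5   2 74 5
POP      2 74
LOAD 2   2 74 -2
EQ       2 0

-2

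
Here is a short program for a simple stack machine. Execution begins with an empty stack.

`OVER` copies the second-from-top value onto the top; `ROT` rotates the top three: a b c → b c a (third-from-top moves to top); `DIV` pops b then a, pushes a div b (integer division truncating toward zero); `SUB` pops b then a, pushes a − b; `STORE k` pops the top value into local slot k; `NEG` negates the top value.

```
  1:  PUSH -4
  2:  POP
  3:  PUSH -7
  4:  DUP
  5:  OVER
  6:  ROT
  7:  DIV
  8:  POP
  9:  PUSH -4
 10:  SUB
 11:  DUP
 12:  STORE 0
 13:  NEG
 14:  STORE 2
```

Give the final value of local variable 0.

-3

PUSH -4 : [-4]
POP     : []
PUSH -7 : [-7]
DUP     : [-7, -7]
OVER    : [-7, -7, -7]
ROT     : [-7, -7, -7]
DIV     : [-7, 1]
POP     : [-7]
PUSH -4 : [-7, -4]
SUB     : [-3]
DUP     : [-3, -3]
STORE 0 : [-3]
NEG     : [3]
STORE 2 : []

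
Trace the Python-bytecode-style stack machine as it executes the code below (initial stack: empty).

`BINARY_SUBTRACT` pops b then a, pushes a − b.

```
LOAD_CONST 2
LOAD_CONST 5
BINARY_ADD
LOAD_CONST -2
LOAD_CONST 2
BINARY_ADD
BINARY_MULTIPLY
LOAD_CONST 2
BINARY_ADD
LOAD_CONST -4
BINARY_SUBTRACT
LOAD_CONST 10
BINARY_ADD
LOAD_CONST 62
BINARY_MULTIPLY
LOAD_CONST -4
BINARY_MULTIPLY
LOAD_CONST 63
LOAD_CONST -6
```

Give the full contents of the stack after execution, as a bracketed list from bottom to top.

[-3968, 63, -6]

LOAD_CONST 2     2
LOAD_CONST 5     2 5
BINARY_ADD       7
LOAD_CONST -2    7 -2
LOAD_CONST 2     7 -2 2
BINARY_ADD       7 0
BINARY_MULTIPLY  0
LOAD_CONST 2     0 2
BINARY_ADD       2
LOAD_CONST -4    2 -4
BINARY_SUBTRACT  6
LOAD_CONST 10    6 10
BINARY_ADD       16
LOAD_CONST 62    16 62
BINARY_MULTIPLY  992
LOAD_CONST -4    992 -4
BINARY_MULTIPLY  -3968
LOAD_CONST 63    -3968 63
LOAD_CONST -6    -3968 63 -6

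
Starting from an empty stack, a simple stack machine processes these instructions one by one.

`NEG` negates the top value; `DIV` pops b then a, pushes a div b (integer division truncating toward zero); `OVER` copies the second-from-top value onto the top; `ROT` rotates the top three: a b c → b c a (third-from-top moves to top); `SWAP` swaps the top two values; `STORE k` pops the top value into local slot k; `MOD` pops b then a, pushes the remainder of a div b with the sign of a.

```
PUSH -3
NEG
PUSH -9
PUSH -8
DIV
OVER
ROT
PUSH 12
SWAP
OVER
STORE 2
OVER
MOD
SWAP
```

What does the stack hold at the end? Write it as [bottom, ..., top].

[1, 3, 3, 12]

PUSH -3 -> [-3]
NEG     -> [3]
PUSH -9 -> [3, -9]
PUSH -8 -> [3, -9, -8]
DIV     -> [3, 1]
OVER    -> [3, 1, 3]
ROT     -> [1, 3, 3]
PUSH 12 -> [1, 3, 3, 12]
SWAP    -> [1, 3, 12, 3]
OVER    -> [1, 3, 12, 3, 12]
STORE 2 -> [1, 3, 12, 3]
OVER    -> [1, 3, 12, 3, 12]
MOD     -> [1, 3, 12, 3]
SWAP    -> [1, 3, 3, 12]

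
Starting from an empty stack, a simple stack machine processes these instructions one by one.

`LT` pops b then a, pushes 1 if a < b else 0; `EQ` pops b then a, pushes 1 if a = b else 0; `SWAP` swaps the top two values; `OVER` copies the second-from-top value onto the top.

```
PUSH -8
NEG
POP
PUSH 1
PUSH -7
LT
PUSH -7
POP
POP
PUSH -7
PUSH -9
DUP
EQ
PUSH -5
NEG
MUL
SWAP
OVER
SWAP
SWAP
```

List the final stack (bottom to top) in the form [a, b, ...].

[5, -7, 5]

PUSH -8 -> [-8]
NEG     -> [8]
POP     -> []
PUSH 1  -> [1]
PUSH -7 -> [1, -7]
LT      -> [0]
PUSH -7 -> [0, -7]
POP     -> [0]
POP     -> []
PUSH -7 -> [-7]
PUSH -9 -> [-7, -9]
DUP     -> [-7, -9, -9]
EQ      -> [-7, 1]
PUSH -5 -> [-7, 1, -5]
NEG     -> [-7, 1, 5]
MUL     -> [-7, 5]
SWAP    -> [5, -7]
OVER    -> [5, -7, 5]
SWAP    -> [5, 5, -7]
SWAP    -> [5, -7, 5]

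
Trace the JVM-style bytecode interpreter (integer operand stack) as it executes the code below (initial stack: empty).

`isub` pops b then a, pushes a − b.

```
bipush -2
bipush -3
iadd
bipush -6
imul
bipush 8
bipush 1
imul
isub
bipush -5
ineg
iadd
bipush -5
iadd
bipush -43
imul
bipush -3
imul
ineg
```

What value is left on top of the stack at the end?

bipush -2  : [-2]
bipush -3  : [-2, -3]
iadd       : [-5]
bipush -6  : [-5, -6]
imul       : [30]
bipush 8   : [30, 8]
bipush 1   : [30, 8, 1]
imul       : [30, 8]
isub       : [22]
bipush -5  : [22, -5]
ineg       : [22, 5]
iadd       : [27]
bipush -5  : [27, -5]
iadd       : [22]
bipush -43 : [22, -43]
imul       : [-946]
bipush -3  : [-946, -3]
imul       : [2838]
ineg       : [-2838]

-2838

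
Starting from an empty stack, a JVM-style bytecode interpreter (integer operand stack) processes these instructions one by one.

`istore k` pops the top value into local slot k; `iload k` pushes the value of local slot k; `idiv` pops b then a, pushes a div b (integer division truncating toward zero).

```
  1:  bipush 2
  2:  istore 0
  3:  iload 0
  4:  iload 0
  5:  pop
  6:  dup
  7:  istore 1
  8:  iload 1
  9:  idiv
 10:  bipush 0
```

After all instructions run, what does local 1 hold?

2

bipush 2  2
istore 0  (empty)
iload 0   2
iload 0   2 2
pop       2
dup       2 2
istore 1  2
iload 1   2 2
idiv      1
bipush 0  1 0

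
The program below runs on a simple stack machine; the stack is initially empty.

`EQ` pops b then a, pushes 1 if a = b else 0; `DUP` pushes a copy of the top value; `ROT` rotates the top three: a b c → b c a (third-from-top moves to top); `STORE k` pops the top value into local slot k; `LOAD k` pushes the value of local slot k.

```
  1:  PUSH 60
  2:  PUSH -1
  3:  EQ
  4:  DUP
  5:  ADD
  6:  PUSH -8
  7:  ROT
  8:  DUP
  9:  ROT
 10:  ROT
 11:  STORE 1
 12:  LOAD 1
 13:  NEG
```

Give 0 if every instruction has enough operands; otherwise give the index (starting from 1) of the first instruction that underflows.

7

PUSH 60 -> [60]
PUSH -1 -> [60, -1]
EQ      -> [0]
DUP     -> [0, 0]
ADD     -> [0]
PUSH -8 -> [0, -8]
ROT  — needs 3 operands, stack has 2 → underflow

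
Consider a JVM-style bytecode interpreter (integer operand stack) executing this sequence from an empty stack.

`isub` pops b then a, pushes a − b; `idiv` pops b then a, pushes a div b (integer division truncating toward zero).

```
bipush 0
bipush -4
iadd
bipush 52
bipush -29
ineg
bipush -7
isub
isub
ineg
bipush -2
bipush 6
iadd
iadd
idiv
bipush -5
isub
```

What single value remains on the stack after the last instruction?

bipush 0   -> [0]
bipush -4  -> [0, -4]
iadd       -> [-4]
bipush 52  -> [-4, 52]
bipush -29 -> [-4, 52, -29]
ineg       -> [-4, 52, 29]
bipush -7  -> [-4, 52, 29, -7]
isub       -> [-4, 52, 36]
isub       -> [-4, 16]
ineg       -> [-4, -16]
bipush -2  -> [-4, -16, -2]
bipush 6   -> [-4, -16, -2, 6]
iadd       -> [-4, -16, 4]
iadd       -> [-4, -12]
idiv       -> [0]
bipush -5  -> [0, -5]
isub       -> [5]

5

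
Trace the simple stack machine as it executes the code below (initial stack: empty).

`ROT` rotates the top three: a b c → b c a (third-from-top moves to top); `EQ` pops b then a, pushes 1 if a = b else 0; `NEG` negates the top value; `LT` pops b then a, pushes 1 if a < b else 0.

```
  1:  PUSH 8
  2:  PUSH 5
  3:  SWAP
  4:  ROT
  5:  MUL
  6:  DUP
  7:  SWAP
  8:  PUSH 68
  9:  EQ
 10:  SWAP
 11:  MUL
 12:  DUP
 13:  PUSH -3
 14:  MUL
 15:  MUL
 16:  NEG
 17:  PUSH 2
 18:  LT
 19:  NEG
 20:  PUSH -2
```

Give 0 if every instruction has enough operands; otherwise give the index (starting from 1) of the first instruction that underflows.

4

PUSH 8 → [8]
PUSH 5 → [8, 5]
SWAP   → [5, 8]
ROT  — needs 3 operands, stack has 2 → underflow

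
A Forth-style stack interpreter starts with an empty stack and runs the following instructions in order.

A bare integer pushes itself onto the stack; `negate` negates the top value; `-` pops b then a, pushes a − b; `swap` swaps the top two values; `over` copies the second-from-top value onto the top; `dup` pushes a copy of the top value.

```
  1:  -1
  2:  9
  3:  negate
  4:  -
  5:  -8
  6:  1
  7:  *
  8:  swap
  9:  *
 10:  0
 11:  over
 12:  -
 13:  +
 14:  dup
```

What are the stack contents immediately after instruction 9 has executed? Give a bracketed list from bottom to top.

-1     -> [-1]
9      -> [-1, 9]
negate -> [-1, -9]
-      -> [8]
-8     -> [8, -8]
1      -> [8, -8, 1]
*      -> [8, -8]
swap   -> [-8, 8]
*      -> [-64]

[-64]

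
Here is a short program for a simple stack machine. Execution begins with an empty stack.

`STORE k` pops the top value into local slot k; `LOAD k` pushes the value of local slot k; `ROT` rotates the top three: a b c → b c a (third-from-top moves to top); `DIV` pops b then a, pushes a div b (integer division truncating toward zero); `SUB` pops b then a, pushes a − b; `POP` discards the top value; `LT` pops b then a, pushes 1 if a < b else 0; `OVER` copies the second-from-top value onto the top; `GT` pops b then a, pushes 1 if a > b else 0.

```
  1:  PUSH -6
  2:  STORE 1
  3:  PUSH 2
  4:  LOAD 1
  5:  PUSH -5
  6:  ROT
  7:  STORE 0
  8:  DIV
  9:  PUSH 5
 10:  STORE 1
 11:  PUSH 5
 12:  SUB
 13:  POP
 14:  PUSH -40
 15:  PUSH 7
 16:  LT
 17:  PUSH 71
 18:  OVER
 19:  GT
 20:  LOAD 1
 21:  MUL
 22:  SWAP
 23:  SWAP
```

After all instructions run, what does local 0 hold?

PUSH -6   [-6]
STORE 1   []
PUSH 2    [2]
LOAD 1    [2, -6]
PUSH -5   [2, -6, -5]
ROT       [-6, -5, 2]
STORE 0   [-6, -5]
DIV       [1]
PUSH 5    [1, 5]
STORE 1   [1]
PUSH 5    [1, 5]
SUB       [-4]
POP       []
PUSH -40  [-40]
PUSH 7    [-40, 7]
LT        [1]
PUSH 71   [1, 71]
OVER      [1, 71, 1]
GT        [1, 1]
LOAD 1    [1, 1, 5]
MUL       [1, 5]
SWAP      [5, 1]
SWAP      [1, 5]

2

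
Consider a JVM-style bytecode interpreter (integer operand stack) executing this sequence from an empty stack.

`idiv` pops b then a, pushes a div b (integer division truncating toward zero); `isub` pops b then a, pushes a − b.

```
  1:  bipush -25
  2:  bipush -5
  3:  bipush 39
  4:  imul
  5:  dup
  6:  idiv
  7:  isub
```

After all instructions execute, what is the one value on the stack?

bipush -25 → -25
bipush -5  → -25 -5
bipush 39  → -25 -5 39
imul       → -25 -195
dup        → -25 -195 -195
idiv       → -25 1
isub       → -26

-26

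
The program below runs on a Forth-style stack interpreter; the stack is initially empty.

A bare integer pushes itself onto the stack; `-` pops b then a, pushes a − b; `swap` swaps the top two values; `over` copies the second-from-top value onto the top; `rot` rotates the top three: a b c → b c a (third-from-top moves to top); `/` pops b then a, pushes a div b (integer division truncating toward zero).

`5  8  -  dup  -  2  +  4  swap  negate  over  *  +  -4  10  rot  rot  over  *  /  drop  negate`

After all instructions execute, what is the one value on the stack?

5      -> 5
8      -> 5 8
-      -> -3
dup    -> -3 -3
-      -> 0
2      -> 0 2
+      -> 2
4      -> 2 4
swap   -> 4 2
negate -> 4 -2
over   -> 4 -2 4
*      -> 4 -8
+      -> -4
-4     -> -4 -4
10     -> -4 -4 10
rot    -> -4 10 -4
rot    -> 10 -4 -4
over   -> 10 -4 -4 -4
*      -> 10 -4 16
/      -> 10 0
drop   -> 10
negate -> -10

-10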